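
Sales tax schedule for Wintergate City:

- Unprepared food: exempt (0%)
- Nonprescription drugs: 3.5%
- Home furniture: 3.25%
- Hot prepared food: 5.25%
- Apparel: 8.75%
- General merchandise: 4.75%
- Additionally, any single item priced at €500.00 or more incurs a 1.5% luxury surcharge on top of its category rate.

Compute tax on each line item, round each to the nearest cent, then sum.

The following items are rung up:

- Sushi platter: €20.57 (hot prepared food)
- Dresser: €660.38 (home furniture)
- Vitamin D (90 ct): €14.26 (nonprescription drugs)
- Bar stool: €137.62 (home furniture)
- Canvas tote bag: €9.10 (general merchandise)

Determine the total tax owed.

€37.85

Sushi platter €20.57: hot prepared food → 5.25% → €1.08
Dresser €660.38: home furniture → 3.25% + 1.5% surcharge = 4.75% → €31.37
Vitamin D (90 ct) €14.26: nonprescription drugs → 3.5% → €0.50
Bar stool €137.62: home furniture → 3.25% → €4.47
Canvas tote bag €9.10: general merchandise → 4.75% → €0.43
Total tax = €1.08 + €31.37 + €0.50 + €4.47 + €0.43 = €37.85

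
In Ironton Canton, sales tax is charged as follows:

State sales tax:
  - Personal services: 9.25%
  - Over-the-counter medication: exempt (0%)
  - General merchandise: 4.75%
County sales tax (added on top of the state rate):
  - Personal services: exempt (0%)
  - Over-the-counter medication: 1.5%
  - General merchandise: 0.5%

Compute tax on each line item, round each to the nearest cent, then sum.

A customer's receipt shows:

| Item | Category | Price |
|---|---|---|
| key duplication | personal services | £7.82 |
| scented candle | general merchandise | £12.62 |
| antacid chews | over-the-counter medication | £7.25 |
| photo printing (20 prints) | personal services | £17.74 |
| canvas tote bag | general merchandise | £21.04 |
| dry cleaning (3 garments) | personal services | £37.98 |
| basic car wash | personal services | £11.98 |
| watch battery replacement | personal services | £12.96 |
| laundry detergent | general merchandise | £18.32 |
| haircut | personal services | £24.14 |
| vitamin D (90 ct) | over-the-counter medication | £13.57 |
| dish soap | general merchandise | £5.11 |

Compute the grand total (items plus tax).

£204.24

Key duplication £7.82: personal services → 9.25% + 0% county = 9.25% → £0.72
Scented candle £12.62: general merchandise → 4.75% + 0.5% county = 5.25% → £0.66
Antacid chews £7.25: over-the-counter medication → 0% + 1.5% county = 1.5% → £0.11
Photo printing (20 prints) £17.74: personal services → 9.25% + 0% county = 9.25% → £1.64
Canvas tote bag £21.04: general merchandise → 4.75% + 0.5% county = 5.25% → £1.10
Dry cleaning (3 garments) £37.98: personal services → 9.25% + 0% county = 9.25% → £3.51
Basic car wash £11.98: personal services → 9.25% + 0% county = 9.25% → £1.11
Watch battery replacement £12.96: personal services → 9.25% + 0% county = 9.25% → £1.20
Laundry detergent £18.32: general merchandise → 4.75% + 0.5% county = 5.25% → £0.96
Haircut £24.14: personal services → 9.25% + 0% county = 9.25% → £2.23
Vitamin D (90 ct) £13.57: over-the-counter medication → 0% + 1.5% county = 1.5% → £0.20
Dish soap £5.11: general merchandise → 4.75% + 0.5% county = 5.25% → £0.27
Subtotal = £190.53; tax = £13.71; total due = £204.24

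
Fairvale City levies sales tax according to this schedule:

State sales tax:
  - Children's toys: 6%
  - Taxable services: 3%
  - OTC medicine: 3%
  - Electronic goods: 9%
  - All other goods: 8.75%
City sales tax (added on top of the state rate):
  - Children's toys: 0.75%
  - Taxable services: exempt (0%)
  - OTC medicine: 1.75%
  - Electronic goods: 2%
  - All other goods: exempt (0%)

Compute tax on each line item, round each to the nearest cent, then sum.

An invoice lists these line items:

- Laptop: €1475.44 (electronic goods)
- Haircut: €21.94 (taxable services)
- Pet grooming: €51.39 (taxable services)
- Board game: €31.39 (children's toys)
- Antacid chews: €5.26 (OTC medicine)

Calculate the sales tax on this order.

Laptop €1475.44: electronic goods → 9% + 2% city = 11% → €162.30
Haircut €21.94: taxable services → 3% + 0% city = 3% → €0.66
Pet grooming €51.39: taxable services → 3% + 0% city = 3% → €1.54
Board game €31.39: children's toys → 6% + 0.75% city = 6.75% → €2.12
Antacid chews €5.26: OTC medicine → 3% + 1.75% city = 4.75% → €0.25
Total tax = €162.30 + €0.66 + €1.54 + €2.12 + €0.25 = €166.87

€166.87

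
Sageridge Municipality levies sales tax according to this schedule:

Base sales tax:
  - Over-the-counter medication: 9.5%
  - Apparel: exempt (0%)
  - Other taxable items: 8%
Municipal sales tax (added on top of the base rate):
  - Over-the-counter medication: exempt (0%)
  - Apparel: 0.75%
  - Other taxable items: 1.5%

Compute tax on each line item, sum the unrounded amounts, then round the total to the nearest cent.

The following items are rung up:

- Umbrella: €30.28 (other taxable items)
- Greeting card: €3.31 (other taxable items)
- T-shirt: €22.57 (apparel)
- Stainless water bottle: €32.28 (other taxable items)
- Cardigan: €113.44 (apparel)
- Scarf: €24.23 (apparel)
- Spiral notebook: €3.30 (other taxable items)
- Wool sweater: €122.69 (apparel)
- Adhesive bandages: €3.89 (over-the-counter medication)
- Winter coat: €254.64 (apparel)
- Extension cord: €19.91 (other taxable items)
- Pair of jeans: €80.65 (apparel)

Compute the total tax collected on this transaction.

Umbrella €30.28: other taxable items → 8% + 1.5% municipal = 9.5% → €2.8766
Greeting card €3.31: other taxable items → 8% + 1.5% municipal = 9.5% → €0.31445
T-shirt €22.57: apparel → 0% + 0.75% municipal = 0.75% → €0.169275
Stainless water bottle €32.28: other taxable items → 8% + 1.5% municipal = 9.5% → €3.0666
Cardigan €113.44: apparel → 0% + 0.75% municipal = 0.75% → €0.8508
Scarf €24.23: apparel → 0% + 0.75% municipal = 0.75% → €0.181725
Spiral notebook €3.30: other taxable items → 8% + 1.5% municipal = 9.5% → €0.3135
Wool sweater €122.69: apparel → 0% + 0.75% municipal = 0.75% → €0.920175
Adhesive bandages €3.89: over-the-counter medication → 9.5% + 0% municipal = 9.5% → €0.36955
Winter coat €254.64: apparel → 0% + 0.75% municipal = 0.75% → €1.9098
Extension cord €19.91: other taxable items → 8% + 1.5% municipal = 9.5% → €1.89145
Pair of jeans €80.65: apparel → 0% + 0.75% municipal = 0.75% → €0.604875
Unrounded tax sum = €13.4688 → €13.47

€13.47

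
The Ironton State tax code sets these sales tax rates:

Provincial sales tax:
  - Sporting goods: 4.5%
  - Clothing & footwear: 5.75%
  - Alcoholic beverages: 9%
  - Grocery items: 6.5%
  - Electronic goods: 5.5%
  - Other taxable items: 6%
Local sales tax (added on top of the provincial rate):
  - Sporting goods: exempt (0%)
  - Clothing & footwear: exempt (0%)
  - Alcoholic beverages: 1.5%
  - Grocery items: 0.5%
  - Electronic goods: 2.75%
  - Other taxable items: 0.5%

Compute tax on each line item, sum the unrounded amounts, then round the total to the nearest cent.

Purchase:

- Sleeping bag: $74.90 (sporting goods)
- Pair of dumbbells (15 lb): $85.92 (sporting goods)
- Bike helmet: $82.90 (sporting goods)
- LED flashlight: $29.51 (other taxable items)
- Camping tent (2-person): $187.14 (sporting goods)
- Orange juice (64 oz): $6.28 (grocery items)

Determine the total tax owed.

Sleeping bag $74.90: sporting goods → 4.5% + 0% local = 4.5% → $3.3705
Pair of dumbbells (15 lb) $85.92: sporting goods → 4.5% + 0% local = 4.5% → $3.8664
Bike helmet $82.90: sporting goods → 4.5% + 0% local = 4.5% → $3.7305
LED flashlight $29.51: other taxable items → 6% + 0.5% local = 6.5% → $1.91815
Camping tent (2-person) $187.14: sporting goods → 4.5% + 0% local = 4.5% → $8.4213
Orange juice (64 oz) $6.28: grocery items → 6.5% + 0.5% local = 7% → $0.4396
Unrounded tax sum = $21.74645 → $21.75

$21.75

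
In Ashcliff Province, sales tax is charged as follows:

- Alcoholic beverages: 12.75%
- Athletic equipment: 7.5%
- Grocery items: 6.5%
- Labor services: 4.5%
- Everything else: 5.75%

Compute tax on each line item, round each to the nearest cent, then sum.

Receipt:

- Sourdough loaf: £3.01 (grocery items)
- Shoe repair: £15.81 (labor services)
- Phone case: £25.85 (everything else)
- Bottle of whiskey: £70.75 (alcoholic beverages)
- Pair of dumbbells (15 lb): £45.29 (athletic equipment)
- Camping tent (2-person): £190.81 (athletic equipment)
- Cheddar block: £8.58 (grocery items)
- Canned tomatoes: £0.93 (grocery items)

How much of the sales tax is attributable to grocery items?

£0.82

Sourdough loaf £3.01: grocery items → 6.5% → £0.20
Cheddar block £8.58: grocery items → 6.5% → £0.56
Canned tomatoes £0.93: grocery items → 6.5% → £0.06
Tax on grocery items = £0.20 + £0.56 + £0.06 = £0.82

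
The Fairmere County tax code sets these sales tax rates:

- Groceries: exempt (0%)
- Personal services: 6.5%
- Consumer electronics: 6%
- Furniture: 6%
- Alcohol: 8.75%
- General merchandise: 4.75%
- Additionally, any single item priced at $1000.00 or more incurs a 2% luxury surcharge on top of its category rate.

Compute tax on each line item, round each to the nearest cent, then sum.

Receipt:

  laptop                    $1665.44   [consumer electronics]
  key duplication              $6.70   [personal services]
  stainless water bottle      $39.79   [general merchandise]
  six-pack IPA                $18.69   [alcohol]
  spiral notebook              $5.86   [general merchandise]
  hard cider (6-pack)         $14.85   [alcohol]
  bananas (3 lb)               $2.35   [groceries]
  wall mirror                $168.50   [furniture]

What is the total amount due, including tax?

Laptop $1665.44: consumer electronics → 6% + 2% surcharge = 8% → $133.24
Key duplication $6.70: personal services → 6.5% → $0.44
Stainless water bottle $39.79: general merchandise → 4.75% → $1.89
Six-pack IPA $18.69: alcohol → 8.75% → $1.64
Spiral notebook $5.86: general merchandise → 4.75% → $0.28
Hard cider (6-pack) $14.85: alcohol → 8.75% → $1.30
Bananas (3 lb) $2.35: groceries → 0% → $0.00
Wall mirror $168.50: furniture → 6% → $10.11
Subtotal = $1922.18; tax = $148.90; total due = $2071.08

$2071.08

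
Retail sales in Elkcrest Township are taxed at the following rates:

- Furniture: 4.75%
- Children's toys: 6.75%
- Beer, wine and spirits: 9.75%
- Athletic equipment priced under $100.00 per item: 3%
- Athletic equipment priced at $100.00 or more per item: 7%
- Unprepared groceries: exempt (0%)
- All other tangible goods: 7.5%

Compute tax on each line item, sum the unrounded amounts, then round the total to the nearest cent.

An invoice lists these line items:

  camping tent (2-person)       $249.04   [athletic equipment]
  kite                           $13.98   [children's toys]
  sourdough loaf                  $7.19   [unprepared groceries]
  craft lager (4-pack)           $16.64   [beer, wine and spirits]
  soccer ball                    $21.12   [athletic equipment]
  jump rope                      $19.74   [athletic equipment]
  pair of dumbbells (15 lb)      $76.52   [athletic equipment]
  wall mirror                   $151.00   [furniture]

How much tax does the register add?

$30.69

Camping tent (2-person) $249.04: athletic equipment, $100.00 or more → 7% → $17.4328
Kite $13.98: children's toys → 6.75% → $0.94365
Sourdough loaf $7.19: unprepared groceries → 0% → $0.00
Craft lager (4-pack) $16.64: beer, wine and spirits → 9.75% → $1.6224
Soccer ball $21.12: athletic equipment, under $100.00 → 3% → $0.6336
Jump rope $19.74: athletic equipment, under $100.00 → 3% → $0.5922
Pair of dumbbells (15 lb) $76.52: athletic equipment, under $100.00 → 3% → $2.2956
Wall mirror $151.00: furniture → 4.75% → $7.1725
Unrounded tax sum = $30.69275 → $30.69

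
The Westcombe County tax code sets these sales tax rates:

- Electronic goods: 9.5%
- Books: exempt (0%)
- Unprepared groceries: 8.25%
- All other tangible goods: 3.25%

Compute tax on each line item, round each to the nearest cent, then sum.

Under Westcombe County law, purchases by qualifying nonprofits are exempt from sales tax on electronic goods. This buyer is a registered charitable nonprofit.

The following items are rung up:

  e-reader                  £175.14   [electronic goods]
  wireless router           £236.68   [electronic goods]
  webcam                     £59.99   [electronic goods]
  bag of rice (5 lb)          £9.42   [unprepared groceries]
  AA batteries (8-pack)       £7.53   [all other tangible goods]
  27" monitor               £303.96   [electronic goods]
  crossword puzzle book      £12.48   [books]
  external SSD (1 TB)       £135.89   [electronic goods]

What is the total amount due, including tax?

£942.11

E-reader £175.14: electronic goods, buyer-exempt → 0% → £0.00
Wireless router £236.68: electronic goods, buyer-exempt → 0% → £0.00
Webcam £59.99: electronic goods, buyer-exempt → 0% → £0.00
Bag of rice (5 lb) £9.42: unprepared groceries → 8.25% → £0.78
AA batteries (8-pack) £7.53: all other tangible goods → 3.25% → £0.24
27" monitor £303.96: electronic goods, buyer-exempt → 0% → £0.00
Crossword puzzle book £12.48: books → 0% → £0.00
External SSD (1 TB) £135.89: electronic goods, buyer-exempt → 0% → £0.00
Subtotal = £941.09; tax = £1.02; total due = £942.11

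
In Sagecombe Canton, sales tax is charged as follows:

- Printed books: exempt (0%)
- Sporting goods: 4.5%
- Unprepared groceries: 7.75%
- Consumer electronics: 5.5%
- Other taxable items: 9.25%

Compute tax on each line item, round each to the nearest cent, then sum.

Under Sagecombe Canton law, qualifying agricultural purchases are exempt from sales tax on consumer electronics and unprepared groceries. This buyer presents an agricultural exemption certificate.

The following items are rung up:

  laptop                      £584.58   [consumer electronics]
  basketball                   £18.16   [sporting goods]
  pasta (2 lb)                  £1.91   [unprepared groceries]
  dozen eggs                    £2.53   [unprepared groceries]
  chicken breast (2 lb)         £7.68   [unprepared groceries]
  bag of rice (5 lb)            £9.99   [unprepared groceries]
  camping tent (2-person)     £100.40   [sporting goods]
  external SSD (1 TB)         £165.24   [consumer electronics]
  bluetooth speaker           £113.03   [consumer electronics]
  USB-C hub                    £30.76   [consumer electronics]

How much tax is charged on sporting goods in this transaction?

Basketball £18.16: sporting goods → 4.5% → £0.82
Camping tent (2-person) £100.40: sporting goods → 4.5% → £4.52
Tax on sporting goods = £0.82 + £4.52 = £5.34

£5.34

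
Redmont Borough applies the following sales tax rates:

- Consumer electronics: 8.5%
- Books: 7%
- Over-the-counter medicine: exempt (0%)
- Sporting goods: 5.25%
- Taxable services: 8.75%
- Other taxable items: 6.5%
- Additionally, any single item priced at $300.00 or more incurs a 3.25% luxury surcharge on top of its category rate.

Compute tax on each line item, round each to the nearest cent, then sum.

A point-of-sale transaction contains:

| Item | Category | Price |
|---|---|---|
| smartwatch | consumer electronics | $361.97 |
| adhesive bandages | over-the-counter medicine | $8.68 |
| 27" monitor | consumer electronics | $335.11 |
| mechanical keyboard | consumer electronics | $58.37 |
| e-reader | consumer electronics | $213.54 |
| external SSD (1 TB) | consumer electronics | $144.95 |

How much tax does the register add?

$117.34

Smartwatch $361.97: consumer electronics → 8.5% + 3.25% surcharge = 11.75% → $42.53
Adhesive bandages $8.68: over-the-counter medicine → 0% → $0.00
27" monitor $335.11: consumer electronics → 8.5% + 3.25% surcharge = 11.75% → $39.38
Mechanical keyboard $58.37: consumer electronics → 8.5% → $4.96
E-reader $213.54: consumer electronics → 8.5% → $18.15
External SSD (1 TB) $144.95: consumer electronics → 8.5% → $12.32
Total tax = $42.53 + $39.38 + $4.96 + $18.15 + $12.32 = $117.34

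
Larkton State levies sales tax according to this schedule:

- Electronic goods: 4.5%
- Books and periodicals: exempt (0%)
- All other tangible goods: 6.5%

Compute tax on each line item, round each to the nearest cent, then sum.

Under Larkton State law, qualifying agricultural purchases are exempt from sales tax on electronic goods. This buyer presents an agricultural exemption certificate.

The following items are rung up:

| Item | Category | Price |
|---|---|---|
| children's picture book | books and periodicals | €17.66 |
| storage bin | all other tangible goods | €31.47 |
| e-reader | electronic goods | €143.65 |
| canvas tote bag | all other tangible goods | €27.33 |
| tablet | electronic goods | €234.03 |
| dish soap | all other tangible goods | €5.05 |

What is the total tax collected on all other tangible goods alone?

Storage bin €31.47: all other tangible goods → 6.5% → €2.05
Canvas tote bag €27.33: all other tangible goods → 6.5% → €1.78
Dish soap €5.05: all other tangible goods → 6.5% → €0.33
Tax on all other tangible goods = €2.05 + €1.78 + €0.33 = €4.16

€4.16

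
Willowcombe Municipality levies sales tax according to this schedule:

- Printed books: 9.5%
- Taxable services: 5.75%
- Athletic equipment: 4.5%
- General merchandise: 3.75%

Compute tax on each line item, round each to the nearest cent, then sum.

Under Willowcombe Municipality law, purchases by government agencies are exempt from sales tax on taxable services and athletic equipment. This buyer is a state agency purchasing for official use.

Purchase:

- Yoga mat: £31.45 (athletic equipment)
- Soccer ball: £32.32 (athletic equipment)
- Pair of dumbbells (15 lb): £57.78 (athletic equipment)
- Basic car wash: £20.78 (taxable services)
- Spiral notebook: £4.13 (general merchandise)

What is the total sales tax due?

Yoga mat £31.45: athletic equipment, buyer-exempt → 0% → £0.00
Soccer ball £32.32: athletic equipment, buyer-exempt → 0% → £0.00
Pair of dumbbells (15 lb) £57.78: athletic equipment, buyer-exempt → 0% → £0.00
Basic car wash £20.78: taxable services, buyer-exempt → 0% → £0.00
Spiral notebook £4.13: general merchandise → 3.75% → £0.15
Total tax = £0.15

£0.15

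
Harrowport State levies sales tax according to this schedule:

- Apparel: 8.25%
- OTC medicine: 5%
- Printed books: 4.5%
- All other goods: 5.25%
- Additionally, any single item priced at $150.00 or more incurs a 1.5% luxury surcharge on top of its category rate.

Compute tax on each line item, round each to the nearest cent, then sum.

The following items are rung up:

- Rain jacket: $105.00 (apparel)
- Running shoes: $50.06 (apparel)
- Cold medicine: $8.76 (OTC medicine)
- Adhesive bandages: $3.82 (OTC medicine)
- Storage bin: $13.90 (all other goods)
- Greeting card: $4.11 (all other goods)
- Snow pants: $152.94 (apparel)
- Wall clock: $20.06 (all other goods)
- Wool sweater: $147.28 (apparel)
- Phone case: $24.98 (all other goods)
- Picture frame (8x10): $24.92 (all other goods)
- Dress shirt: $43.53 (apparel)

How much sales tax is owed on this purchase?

$48.69

Rain jacket $105.00: apparel → 8.25% → $8.66
Running shoes $50.06: apparel → 8.25% → $4.13
Cold medicine $8.76: OTC medicine → 5% → $0.44
Adhesive bandages $3.82: OTC medicine → 5% → $0.19
Storage bin $13.90: all other goods → 5.25% → $0.73
Greeting card $4.11: all other goods → 5.25% → $0.22
Snow pants $152.94: apparel → 8.25% + 1.5% surcharge = 9.75% → $14.91
Wall clock $20.06: all other goods → 5.25% → $1.05
Wool sweater $147.28: apparel → 8.25% → $12.15
Phone case $24.98: all other goods → 5.25% → $1.31
Picture frame (8x10) $24.92: all other goods → 5.25% → $1.31
Dress shirt $43.53: apparel → 8.25% → $3.59
Total tax = $8.66 + $4.13 + $0.44 + $0.19 + $0.73 + $0.22 + $14.91 + $1.05 + $12.15 + $1.31 + $1.31 + $3.59 = $48.69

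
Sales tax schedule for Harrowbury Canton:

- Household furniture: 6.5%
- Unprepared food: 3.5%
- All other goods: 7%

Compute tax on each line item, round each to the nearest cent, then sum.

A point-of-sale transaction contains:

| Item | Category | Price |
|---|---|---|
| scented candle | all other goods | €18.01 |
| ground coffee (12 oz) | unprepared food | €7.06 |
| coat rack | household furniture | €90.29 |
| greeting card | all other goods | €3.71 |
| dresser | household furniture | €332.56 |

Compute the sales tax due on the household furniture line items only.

€27.49

Coat rack €90.29: household furniture → 6.5% → €5.87
Dresser €332.56: household furniture → 6.5% → €21.62
Tax on household furniture = €5.87 + €21.62 = €27.49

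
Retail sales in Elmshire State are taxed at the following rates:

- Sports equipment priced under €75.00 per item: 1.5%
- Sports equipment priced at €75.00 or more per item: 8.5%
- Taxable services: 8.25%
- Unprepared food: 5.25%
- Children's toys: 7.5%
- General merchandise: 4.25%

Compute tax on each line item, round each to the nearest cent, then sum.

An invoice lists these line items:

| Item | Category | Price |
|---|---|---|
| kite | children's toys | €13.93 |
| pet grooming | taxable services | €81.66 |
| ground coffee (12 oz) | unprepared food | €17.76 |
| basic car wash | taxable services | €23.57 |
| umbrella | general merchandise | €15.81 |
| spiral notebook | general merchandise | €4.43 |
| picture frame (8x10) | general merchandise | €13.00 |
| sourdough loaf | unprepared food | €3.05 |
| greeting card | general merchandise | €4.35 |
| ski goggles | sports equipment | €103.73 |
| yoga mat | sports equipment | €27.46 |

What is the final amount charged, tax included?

Kite €13.93: children's toys → 7.5% → €1.04
Pet grooming €81.66: taxable services → 8.25% → €6.74
Ground coffee (12 oz) €17.76: unprepared food → 5.25% → €0.93
Basic car wash €23.57: taxable services → 8.25% → €1.94
Umbrella €15.81: general merchandise → 4.25% → €0.67
Spiral notebook €4.43: general merchandise → 4.25% → €0.19
Picture frame (8x10) €13.00: general merchandise → 4.25% → €0.55
Sourdough loaf €3.05: unprepared food → 5.25% → €0.16
Greeting card €4.35: general merchandise → 4.25% → €0.18
Ski goggles €103.73: sports equipment, €75.00 or more → 8.5% → €8.82
Yoga mat €27.46: sports equipment, under €75.00 → 1.5% → €0.41
Subtotal = €308.75; tax = €21.63; total due = €330.38

€330.38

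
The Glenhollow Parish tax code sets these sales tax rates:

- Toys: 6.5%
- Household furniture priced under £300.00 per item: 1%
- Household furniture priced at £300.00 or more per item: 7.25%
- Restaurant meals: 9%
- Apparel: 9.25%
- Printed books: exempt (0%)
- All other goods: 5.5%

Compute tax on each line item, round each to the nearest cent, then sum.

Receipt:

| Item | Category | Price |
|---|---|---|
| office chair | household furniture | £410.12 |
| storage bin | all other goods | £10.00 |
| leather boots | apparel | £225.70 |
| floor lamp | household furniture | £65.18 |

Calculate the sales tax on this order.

Office chair £410.12: household furniture, £300.00 or more → 7.25% → £29.73
Storage bin £10.00: all other goods → 5.5% → £0.55
Leather boots £225.70: apparel → 9.25% → £20.88
Floor lamp £65.18: household furniture, under £300.00 → 1% → £0.65
Total tax = £29.73 + £0.55 + £20.88 + £0.65 = £51.81

£51.81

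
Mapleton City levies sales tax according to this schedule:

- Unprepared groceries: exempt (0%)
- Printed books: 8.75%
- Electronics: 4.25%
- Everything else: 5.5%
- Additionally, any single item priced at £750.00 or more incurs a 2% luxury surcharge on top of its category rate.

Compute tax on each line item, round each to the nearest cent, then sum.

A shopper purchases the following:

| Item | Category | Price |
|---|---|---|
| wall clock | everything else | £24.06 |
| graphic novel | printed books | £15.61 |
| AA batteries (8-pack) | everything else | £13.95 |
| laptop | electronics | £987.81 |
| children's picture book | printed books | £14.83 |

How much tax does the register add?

Wall clock £24.06: everything else → 5.5% → £1.32
Graphic novel £15.61: printed books → 8.75% → £1.37
AA batteries (8-pack) £13.95: everything else → 5.5% → £0.77
Laptop £987.81: electronics → 4.25% + 2% surcharge = 6.25% → £61.74
Children's picture book £14.83: printed books → 8.75% → £1.30
Total tax = £1.32 + £1.37 + £0.77 + £61.74 + £1.30 = £66.50

£66.50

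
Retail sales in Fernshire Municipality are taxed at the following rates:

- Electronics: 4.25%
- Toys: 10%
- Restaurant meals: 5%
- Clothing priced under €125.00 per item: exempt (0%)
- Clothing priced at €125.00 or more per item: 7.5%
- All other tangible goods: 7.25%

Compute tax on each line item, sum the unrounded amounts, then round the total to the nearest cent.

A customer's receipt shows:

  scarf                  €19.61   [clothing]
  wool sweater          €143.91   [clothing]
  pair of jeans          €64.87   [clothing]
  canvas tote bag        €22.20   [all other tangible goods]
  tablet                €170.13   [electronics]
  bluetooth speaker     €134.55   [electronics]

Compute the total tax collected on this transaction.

€25.35

Scarf €19.61: clothing, under €125.00 → 0% → €0.00
Wool sweater €143.91: clothing, €125.00 or more → 7.5% → €10.79325
Pair of jeans €64.87: clothing, under €125.00 → 0% → €0.00
Canvas tote bag €22.20: all other tangible goods → 7.25% → €1.6095
Tablet €170.13: electronics → 4.25% → €7.230525
Bluetooth speaker €134.55: electronics → 4.25% → €5.718375
Unrounded tax sum = €25.35165 → €25.35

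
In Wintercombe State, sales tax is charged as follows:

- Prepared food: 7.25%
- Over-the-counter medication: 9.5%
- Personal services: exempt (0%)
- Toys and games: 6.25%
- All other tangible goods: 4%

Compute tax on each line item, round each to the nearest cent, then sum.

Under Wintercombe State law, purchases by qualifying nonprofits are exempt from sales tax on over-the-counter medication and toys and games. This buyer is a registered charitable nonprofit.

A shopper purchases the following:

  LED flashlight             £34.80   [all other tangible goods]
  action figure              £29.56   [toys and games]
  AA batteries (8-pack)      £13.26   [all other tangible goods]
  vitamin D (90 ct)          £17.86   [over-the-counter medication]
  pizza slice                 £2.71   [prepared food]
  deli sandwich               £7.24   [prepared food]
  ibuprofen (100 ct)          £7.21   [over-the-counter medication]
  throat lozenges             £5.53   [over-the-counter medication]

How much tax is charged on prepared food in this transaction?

£0.72

Pizza slice £2.71: prepared food → 7.25% → £0.20
Deli sandwich £7.24: prepared food → 7.25% → £0.52
Tax on prepared food = £0.20 + £0.52 = £0.72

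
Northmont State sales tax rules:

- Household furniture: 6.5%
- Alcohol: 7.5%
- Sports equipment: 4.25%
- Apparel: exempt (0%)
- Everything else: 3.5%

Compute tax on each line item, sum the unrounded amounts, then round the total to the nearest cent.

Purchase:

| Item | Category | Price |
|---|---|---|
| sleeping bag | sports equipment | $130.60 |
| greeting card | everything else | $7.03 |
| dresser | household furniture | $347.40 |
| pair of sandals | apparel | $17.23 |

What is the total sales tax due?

Sleeping bag $130.60: sports equipment → 4.25% → $5.5505
Greeting card $7.03: everything else → 3.5% → $0.24605
Dresser $347.40: household furniture → 6.5% → $22.581
Pair of sandals $17.23: apparel → 0% → $0.00
Unrounded tax sum = $28.37755 → $28.38

$28.38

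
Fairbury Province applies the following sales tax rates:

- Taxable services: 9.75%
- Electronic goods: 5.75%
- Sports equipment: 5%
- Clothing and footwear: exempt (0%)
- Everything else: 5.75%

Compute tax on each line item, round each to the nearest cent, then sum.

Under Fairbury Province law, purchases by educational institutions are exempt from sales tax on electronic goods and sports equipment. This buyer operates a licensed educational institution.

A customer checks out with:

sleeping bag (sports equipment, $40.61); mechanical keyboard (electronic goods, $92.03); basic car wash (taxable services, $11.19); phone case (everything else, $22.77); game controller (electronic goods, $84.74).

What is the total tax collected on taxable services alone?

$1.09

Basic car wash $11.19: taxable services → 9.75% → $1.09
Tax on taxable services = $1.09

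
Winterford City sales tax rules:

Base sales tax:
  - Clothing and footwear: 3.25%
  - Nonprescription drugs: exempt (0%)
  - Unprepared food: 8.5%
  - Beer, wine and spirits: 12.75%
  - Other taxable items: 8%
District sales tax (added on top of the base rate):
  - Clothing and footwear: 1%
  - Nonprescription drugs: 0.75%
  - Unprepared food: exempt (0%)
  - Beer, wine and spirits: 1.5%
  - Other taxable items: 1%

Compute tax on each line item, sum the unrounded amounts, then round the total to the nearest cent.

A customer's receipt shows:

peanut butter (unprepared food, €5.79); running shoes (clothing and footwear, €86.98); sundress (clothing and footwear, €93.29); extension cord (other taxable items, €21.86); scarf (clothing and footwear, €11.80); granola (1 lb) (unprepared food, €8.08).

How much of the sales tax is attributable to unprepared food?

€1.18

Peanut butter €5.79: unprepared food → 8.5% + 0% district = 8.5% → €0.49215
Granola (1 lb) €8.08: unprepared food → 8.5% + 0% district = 8.5% → €0.6868
Tax on unprepared food: unrounded sum = €1.17895 → €1.18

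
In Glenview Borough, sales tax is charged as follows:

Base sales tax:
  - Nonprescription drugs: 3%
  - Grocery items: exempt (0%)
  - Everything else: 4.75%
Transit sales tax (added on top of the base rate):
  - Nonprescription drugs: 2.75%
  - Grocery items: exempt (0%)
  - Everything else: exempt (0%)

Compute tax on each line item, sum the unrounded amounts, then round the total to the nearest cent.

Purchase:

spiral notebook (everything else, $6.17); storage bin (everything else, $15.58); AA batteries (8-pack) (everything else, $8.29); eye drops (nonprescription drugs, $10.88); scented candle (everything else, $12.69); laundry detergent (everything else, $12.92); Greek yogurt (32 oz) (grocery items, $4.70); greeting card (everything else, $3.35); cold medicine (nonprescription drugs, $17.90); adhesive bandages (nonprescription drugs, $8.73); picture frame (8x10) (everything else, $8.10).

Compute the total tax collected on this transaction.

$5.34

Spiral notebook $6.17: everything else → 4.75% + 0% transit = 4.75% → $0.293075
Storage bin $15.58: everything else → 4.75% + 0% transit = 4.75% → $0.74005
AA batteries (8-pack) $8.29: everything else → 4.75% + 0% transit = 4.75% → $0.393775
Eye drops $10.88: nonprescription drugs → 3% + 2.75% transit = 5.75% → $0.6256
Scented candle $12.69: everything else → 4.75% + 0% transit = 4.75% → $0.602775
Laundry detergent $12.92: everything else → 4.75% + 0% transit = 4.75% → $0.6137
Greek yogurt (32 oz) $4.70: grocery items → 0% + 0% transit = 0% → $0.00
Greeting card $3.35: everything else → 4.75% + 0% transit = 4.75% → $0.159125
Cold medicine $17.90: nonprescription drugs → 3% + 2.75% transit = 5.75% → $1.02925
Adhesive bandages $8.73: nonprescription drugs → 3% + 2.75% transit = 5.75% → $0.501975
Picture frame (8x10) $8.10: everything else → 4.75% + 0% transit = 4.75% → $0.38475
Unrounded tax sum = $5.344075 → $5.34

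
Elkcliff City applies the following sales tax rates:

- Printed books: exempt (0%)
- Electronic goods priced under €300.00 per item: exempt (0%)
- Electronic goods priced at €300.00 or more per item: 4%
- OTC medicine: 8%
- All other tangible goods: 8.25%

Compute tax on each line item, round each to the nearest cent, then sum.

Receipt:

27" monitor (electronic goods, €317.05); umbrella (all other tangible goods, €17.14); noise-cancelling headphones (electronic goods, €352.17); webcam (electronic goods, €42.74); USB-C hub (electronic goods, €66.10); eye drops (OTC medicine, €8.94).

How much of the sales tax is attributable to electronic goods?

27" monitor €317.05: electronic goods, €300.00 or more → 4% → €12.68
Noise-cancelling headphones €352.17: electronic goods, €300.00 or more → 4% → €14.09
Webcam €42.74: electronic goods, under €300.00 → 0% → €0.00
USB-C hub €66.10: electronic goods, under €300.00 → 0% → €0.00
Tax on electronic goods = €12.68 + €14.09 + €0.00 + €0.00 = €26.77

€26.77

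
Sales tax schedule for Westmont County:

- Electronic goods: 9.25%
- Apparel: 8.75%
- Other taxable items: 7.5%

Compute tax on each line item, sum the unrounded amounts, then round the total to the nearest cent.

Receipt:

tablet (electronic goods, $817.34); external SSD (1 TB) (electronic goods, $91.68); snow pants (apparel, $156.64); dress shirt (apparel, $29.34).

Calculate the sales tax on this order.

$100.36

Tablet $817.34: electronic goods → 9.25% → $75.60395
External SSD (1 TB) $91.68: electronic goods → 9.25% → $8.4804
Snow pants $156.64: apparel → 8.75% → $13.706
Dress shirt $29.34: apparel → 8.75% → $2.56725
Unrounded tax sum = $100.3576 → $100.36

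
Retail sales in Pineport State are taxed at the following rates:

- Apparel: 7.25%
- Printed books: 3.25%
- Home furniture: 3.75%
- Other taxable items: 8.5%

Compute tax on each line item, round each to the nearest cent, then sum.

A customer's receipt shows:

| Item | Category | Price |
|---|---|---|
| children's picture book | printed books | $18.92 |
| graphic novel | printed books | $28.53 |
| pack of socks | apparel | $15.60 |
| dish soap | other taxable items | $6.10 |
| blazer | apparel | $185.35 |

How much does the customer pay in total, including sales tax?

$271.13

Children's picture book $18.92: printed books → 3.25% → $0.61
Graphic novel $28.53: printed books → 3.25% → $0.93
Pack of socks $15.60: apparel → 7.25% → $1.13
Dish soap $6.10: other taxable items → 8.5% → $0.52
Blazer $185.35: apparel → 7.25% → $13.44
Subtotal = $254.50; tax = $16.63; total due = $271.13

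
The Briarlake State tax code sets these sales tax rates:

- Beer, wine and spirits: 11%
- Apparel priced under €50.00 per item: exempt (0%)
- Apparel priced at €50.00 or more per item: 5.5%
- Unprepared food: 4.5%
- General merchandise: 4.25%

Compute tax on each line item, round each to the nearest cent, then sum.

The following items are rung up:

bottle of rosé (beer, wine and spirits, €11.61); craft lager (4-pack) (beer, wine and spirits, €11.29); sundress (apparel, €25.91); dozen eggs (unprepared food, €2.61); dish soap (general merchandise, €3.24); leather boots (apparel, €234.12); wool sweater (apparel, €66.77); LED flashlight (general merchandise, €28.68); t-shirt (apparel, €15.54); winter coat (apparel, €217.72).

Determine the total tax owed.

Bottle of rosé €11.61: beer, wine and spirits → 11% → €1.28
Craft lager (4-pack) €11.29: beer, wine and spirits → 11% → €1.24
Sundress €25.91: apparel, under €50.00 → 0% → €0.00
Dozen eggs €2.61: unprepared food → 4.5% → €0.12
Dish soap €3.24: general merchandise → 4.25% → €0.14
Leather boots €234.12: apparel, €50.00 or more → 5.5% → €12.88
Wool sweater €66.77: apparel, €50.00 or more → 5.5% → €3.67
LED flashlight €28.68: general merchandise → 4.25% → €1.22
T-shirt €15.54: apparel, under €50.00 → 0% → €0.00
Winter coat €217.72: apparel, €50.00 or more → 5.5% → €11.97
Total tax = €1.28 + €1.24 + €0.12 + €0.14 + €12.88 + €3.67 + €1.22 + €11.97 = €32.52

€32.52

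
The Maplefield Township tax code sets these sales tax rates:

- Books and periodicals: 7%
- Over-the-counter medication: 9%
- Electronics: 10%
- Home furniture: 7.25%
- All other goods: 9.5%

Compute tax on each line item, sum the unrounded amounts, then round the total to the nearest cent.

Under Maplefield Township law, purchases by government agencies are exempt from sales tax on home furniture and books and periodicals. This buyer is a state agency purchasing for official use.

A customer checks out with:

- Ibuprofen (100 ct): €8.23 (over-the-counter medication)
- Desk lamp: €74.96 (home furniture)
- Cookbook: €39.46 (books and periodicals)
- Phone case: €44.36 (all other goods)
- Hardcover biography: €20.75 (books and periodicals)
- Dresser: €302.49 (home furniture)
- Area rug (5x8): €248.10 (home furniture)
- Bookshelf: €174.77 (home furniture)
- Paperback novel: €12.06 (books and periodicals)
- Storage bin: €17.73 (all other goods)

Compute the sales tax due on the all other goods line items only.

€5.90

Phone case €44.36: all other goods → 9.5% → €4.2142
Storage bin €17.73: all other goods → 9.5% → €1.68435
Tax on all other goods: unrounded sum = €5.89855 → €5.90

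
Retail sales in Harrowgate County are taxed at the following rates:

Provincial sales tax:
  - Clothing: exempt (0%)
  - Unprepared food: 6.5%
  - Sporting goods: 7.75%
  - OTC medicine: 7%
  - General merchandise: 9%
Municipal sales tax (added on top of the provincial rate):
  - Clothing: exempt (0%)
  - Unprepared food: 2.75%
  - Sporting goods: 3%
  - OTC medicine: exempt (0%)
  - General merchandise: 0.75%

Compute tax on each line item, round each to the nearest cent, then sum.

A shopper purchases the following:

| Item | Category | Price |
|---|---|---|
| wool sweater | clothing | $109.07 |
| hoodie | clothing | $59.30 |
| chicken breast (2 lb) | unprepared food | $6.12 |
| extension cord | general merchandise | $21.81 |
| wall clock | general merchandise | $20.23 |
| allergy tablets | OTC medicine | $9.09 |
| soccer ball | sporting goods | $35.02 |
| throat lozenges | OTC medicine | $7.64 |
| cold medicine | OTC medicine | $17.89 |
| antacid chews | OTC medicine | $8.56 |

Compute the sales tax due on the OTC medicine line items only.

Allergy tablets $9.09: OTC medicine → 7% + 0% municipal = 7% → $0.64
Throat lozenges $7.64: OTC medicine → 7% + 0% municipal = 7% → $0.53
Cold medicine $17.89: OTC medicine → 7% + 0% municipal = 7% → $1.25
Antacid chews $8.56: OTC medicine → 7% + 0% municipal = 7% → $0.60
Tax on OTC medicine = $0.64 + $0.53 + $1.25 + $0.60 = $3.02

$3.02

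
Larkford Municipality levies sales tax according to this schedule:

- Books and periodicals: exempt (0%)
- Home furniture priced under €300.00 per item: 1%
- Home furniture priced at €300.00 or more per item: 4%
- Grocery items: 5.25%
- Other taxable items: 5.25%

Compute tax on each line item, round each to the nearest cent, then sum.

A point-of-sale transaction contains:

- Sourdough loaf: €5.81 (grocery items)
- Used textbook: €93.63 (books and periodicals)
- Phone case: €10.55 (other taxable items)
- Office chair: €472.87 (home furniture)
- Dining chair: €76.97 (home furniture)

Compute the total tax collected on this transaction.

€20.54

Sourdough loaf €5.81: grocery items → 5.25% → €0.31
Used textbook €93.63: books and periodicals → 0% → €0.00
Phone case €10.55: other taxable items → 5.25% → €0.55
Office chair €472.87: home furniture, €300.00 or more → 4% → €18.91
Dining chair €76.97: home furniture, under €300.00 → 1% → €0.77
Total tax = €0.31 + €0.55 + €18.91 + €0.77 = €20.54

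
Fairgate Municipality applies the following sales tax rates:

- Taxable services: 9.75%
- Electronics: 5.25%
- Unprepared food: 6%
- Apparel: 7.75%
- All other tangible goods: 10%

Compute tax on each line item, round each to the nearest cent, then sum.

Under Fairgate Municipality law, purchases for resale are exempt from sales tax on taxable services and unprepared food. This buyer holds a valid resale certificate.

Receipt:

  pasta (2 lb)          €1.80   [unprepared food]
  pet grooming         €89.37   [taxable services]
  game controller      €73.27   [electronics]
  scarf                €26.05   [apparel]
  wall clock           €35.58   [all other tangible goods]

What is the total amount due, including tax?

Pasta (2 lb) €1.80: unprepared food, buyer-exempt → 0% → €0.00
Pet grooming €89.37: taxable services, buyer-exempt → 0% → €0.00
Game controller €73.27: electronics → 5.25% → €3.85
Scarf €26.05: apparel → 7.75% → €2.02
Wall clock €35.58: all other tangible goods → 10% → €3.56
Subtotal = €226.07; tax = €9.43; total due = €235.50

€235.50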